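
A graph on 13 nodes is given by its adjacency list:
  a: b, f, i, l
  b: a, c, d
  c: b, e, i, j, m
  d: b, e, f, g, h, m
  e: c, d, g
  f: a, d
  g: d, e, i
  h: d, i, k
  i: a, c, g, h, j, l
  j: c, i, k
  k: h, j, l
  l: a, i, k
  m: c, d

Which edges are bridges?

none

The edges on the cycle d-f-a-b-d are not bridges since each lies on that cycle.
Every edge lies on some cycle, so there are no bridges.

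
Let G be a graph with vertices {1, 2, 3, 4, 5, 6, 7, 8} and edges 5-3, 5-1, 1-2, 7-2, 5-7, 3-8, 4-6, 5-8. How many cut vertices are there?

1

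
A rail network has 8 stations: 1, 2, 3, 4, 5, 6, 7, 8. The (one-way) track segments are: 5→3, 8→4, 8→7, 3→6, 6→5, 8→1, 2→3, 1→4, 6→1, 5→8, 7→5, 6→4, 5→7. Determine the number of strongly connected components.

{3, 5, 6, 7, 8} are all mutually reachable — one SCC of size 5.
{4} is an SCC by itself.
{2} is an SCC by itself.
{1} is an SCC by itself.
That gives 4 strongly connected components.

4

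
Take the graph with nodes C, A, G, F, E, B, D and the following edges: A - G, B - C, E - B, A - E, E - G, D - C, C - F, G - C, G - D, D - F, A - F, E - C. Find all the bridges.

none

The edges on the cycle A-E-B-C-F-D-G-A are not bridges since each lies on that cycle.
Every edge lies on some cycle, so there are no bridges.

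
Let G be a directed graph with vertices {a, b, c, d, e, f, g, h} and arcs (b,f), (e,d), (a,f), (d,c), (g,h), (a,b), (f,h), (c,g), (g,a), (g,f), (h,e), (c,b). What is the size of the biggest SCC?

{a, b, c, d, e, f, g, h} are all mutually reachable — one SCC of size 8.
The largest has 8 vertices.

8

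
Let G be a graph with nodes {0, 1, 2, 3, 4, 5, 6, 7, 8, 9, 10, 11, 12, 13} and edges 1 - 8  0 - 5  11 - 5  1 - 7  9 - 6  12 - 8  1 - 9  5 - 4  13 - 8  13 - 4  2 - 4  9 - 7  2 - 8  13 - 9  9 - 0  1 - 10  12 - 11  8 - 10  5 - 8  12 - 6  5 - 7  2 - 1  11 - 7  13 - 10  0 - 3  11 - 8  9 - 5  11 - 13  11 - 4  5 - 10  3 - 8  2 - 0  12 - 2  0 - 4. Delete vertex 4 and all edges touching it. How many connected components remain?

1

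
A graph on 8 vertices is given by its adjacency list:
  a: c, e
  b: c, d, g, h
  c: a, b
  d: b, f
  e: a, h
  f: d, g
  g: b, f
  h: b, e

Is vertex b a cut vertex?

Yes

Deleting b raises the number of components from 1 to 2, so b is a cut vertex.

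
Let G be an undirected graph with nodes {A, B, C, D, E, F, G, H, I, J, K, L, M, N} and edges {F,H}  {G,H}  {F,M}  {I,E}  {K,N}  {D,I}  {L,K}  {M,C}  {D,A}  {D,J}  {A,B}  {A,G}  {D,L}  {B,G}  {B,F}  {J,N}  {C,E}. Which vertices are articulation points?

D

Removing D increases the component count from 1 to 2, so D is a cut vertex.
By contrast removing C leaves 1 component; it is not a cut vertex. No other vertex is a cut vertex either.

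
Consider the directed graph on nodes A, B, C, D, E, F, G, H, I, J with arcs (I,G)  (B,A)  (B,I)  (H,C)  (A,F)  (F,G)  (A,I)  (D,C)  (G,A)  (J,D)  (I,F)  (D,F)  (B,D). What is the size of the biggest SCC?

4

{A, F, G, I} are all mutually reachable — one SCC of size 4.
{C} is an SCC by itself.
{D} is an SCC by itself.
{E} is an SCC by itself.
{B} is an SCC by itself.
(and 2 more singleton SCCs)
The largest has 4 vertices.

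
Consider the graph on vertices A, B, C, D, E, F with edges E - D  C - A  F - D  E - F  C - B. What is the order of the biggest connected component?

3

Starting from A we can reach A, B, C. That is one component of size 3.
Starting from D we can reach D, E, F. That is one component of size 3.
The largest has 3 vertices.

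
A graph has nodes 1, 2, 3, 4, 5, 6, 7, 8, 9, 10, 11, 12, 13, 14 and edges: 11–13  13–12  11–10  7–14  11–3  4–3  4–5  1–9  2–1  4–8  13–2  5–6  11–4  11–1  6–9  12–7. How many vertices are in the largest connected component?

14

Starting from 1 we can reach 1, 2, 3, 4, 5, 6, 7, 8, 9, 10, 11, 12, 13, 14. That is one component of size 14.
The largest has 14 vertices.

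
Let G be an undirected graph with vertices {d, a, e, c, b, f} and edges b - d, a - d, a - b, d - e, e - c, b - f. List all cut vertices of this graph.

Removing b increases the component count from 1 to 2, so b is a cut vertex.
Removing d increases the component count from 1 to 2, so d is a cut vertex.
Removing e increases the component count from 1 to 2, so e is a cut vertex.
By contrast removing f leaves 1 component; it is not a cut vertex. No other vertex is a cut vertex either.

b, d, e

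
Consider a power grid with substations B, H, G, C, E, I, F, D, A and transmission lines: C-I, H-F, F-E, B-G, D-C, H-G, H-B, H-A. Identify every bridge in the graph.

A-H, C-D, C-I, E-F, F-H

The edges on the cycle H-B-G-H are not bridges since each lies on that cycle.
But removing H-F disconnects H from F; removing D-C disconnects D from C; removing H-A disconnects H from A; removing I-C disconnects I from C — these are bridges.
In total 5 edges are bridges.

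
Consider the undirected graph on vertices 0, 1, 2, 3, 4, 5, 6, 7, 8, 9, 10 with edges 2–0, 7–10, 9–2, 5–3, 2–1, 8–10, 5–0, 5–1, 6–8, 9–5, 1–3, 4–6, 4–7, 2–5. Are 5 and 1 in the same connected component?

Yes

From 5 we can reach 0, 1, 2, 3, 5, 9, which includes 1.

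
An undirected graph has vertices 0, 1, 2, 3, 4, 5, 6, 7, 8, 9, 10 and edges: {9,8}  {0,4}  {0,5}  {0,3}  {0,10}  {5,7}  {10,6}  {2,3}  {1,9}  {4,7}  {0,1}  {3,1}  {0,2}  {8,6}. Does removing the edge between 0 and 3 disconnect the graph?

After removing 0—3, the path 0-2-3 still connects them, so the edge is not a bridge.

No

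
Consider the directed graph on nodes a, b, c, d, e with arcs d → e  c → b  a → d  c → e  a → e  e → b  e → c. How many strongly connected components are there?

4

{c, e} are all mutually reachable — one SCC of size 2.
{a} is an SCC by itself.
{d} is an SCC by itself.
{b} is an SCC by itself.
That gives 4 strongly connected components.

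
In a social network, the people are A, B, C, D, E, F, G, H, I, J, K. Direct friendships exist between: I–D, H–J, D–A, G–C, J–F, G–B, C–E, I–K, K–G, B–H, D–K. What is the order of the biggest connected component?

11

Starting from A we can reach A, B, C, D, E, F, G, H, I, J, K. That is one component of size 11.
The largest has 11 vertices.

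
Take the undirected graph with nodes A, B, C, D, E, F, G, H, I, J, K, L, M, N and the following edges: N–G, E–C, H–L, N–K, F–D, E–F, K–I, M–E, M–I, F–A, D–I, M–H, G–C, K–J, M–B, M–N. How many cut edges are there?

The edges on the cycle M-E-F-D-I-K-N-M are not bridges since each lies on that cycle.
But removing A–F disconnects A from F; removing B–M disconnects B from M; removing K–J disconnects K from J; removing L–H disconnects L from H — these are bridges.
In total 5 edges are bridges.

5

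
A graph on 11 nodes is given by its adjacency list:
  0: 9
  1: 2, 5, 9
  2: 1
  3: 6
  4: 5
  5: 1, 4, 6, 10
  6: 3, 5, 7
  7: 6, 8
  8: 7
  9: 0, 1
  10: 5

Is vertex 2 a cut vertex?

No

Deleting 2 leaves 1 component (was 1), so 2 is not a cut vertex.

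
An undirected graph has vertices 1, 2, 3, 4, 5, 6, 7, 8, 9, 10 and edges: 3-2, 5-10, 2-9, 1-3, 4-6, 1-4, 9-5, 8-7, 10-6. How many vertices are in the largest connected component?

8

Starting from 7 we can reach 7, 8. That is one component of size 2.
Starting from 1 we can reach 1, 2, 3, 4, 5, 6, 9, 10. That is one component of size 8.
The largest has 8 vertices.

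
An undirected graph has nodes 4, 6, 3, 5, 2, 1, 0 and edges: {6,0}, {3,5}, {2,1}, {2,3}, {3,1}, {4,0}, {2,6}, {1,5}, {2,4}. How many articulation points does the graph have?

1

Removing 2 increases the component count from 1 to 2, so 2 is a cut vertex.
By contrast removing 6 leaves 1 component; it is not a cut vertex. No other vertex is a cut vertex either.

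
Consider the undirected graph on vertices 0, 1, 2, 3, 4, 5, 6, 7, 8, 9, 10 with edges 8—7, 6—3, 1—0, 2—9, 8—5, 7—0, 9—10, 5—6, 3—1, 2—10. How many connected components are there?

3

4 is isolated — a component by itself.
Starting from 2 we can reach 2, 9, 10. That is one component of size 3.
Starting from 0 we can reach 0, 1, 3, 5, 6, 7, 8. That is one component of size 7.
Total: 3 components.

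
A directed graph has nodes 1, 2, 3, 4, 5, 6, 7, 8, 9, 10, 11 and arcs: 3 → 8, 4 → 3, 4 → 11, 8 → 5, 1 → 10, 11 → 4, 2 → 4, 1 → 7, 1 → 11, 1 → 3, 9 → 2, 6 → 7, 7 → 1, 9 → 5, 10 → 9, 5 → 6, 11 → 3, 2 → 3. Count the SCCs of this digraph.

1

{1, 2, 3, 4, 5, 6, 7, 8, 9, 10, 11} are all mutually reachable — one SCC of size 11.
That gives 1 strongly connected component.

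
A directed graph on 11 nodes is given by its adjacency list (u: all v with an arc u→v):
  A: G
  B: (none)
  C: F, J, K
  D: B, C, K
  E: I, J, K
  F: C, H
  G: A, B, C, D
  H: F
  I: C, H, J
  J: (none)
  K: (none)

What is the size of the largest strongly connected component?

{C, F, H} are all mutually reachable — one SCC of size 3.
{A, G} are all mutually reachable — one SCC of size 2.
{J} is an SCC by itself.
{E} is an SCC by itself.
{I} is an SCC by itself.
(and 3 more singleton SCCs)
The largest has 3 vertices.

3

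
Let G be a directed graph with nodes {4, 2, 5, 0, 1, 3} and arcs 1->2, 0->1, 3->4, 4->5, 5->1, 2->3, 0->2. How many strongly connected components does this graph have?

2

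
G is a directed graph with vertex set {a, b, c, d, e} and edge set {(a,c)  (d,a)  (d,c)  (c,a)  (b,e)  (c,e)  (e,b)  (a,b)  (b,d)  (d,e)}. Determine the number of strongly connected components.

{a, b, c, d, e} are all mutually reachable — one SCC of size 5.
That gives 1 strongly connected component.

1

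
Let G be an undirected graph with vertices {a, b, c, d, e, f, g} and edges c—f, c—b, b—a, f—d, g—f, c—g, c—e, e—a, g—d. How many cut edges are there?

The edges on the cycle c-g-d-f-c are not bridges since each lies on that cycle.
Every edge lies on some cycle, so there are no bridges.

0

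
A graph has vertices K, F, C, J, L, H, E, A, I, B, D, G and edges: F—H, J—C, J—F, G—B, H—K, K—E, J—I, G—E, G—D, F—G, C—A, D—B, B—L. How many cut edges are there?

The edges on the cycle F-H-K-E-G-F are not bridges since each lies on that cycle.
But removing F—J disconnects F from J; removing L—B disconnects L from B; removing C—A disconnects C from A; removing I—J disconnects I from J — these are bridges.
In total 5 edges are bridges.

5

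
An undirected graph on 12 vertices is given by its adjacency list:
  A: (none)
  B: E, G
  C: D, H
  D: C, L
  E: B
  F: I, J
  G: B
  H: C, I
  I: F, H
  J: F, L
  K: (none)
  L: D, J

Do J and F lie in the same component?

Yes

From J we can reach C, D, F, H, I, J, L, which includes F.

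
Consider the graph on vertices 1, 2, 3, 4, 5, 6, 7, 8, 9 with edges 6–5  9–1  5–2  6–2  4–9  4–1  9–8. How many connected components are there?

7 is isolated — a component by itself.
3 is isolated — a component by itself.
Starting from 2 we can reach 2, 5, 6. That is one component of size 3.
Starting from 1 we can reach 1, 4, 8, 9. That is one component of size 4.
Total: 4 components.

4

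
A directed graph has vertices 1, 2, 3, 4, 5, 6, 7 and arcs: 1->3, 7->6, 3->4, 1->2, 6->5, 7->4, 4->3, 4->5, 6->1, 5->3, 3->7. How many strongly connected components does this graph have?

2

{1, 3, 4, 5, 6, 7} are all mutually reachable — one SCC of size 6.
{2} is an SCC by itself.
That gives 2 strongly connected components.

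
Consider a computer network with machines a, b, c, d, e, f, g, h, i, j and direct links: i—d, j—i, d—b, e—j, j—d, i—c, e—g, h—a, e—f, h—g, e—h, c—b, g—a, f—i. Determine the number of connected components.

Starting from a we can reach a, b, c, d, e, f, g, h, i, j. That is one component of size 10.
Total: 1 component.

1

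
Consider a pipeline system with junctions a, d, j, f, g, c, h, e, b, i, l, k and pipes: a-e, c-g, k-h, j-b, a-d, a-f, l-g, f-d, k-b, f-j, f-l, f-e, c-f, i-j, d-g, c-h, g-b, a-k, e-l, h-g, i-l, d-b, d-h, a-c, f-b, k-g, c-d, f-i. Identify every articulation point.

none

Removing l, for instance, still leaves 1 component. No single vertex removal increases the component count — the graph has no articulation points.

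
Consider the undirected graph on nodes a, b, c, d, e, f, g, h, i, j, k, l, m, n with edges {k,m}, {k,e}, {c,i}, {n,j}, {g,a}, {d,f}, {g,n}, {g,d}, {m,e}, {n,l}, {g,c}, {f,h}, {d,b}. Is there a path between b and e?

The component containing b is {a, b, c, d, f, g, h, i, j, l, n}, and e is not in it.

No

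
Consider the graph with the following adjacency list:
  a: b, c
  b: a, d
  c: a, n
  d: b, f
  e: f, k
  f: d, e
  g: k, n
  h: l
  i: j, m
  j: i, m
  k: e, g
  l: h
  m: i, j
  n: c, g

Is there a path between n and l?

The component containing n is {a, b, c, d, e, f, g, k, n}, and l is not in it.

No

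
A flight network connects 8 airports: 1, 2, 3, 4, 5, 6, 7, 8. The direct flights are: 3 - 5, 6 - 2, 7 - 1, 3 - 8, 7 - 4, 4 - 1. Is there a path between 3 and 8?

From 3 we can reach 3, 5, 8, which includes 8.

Yes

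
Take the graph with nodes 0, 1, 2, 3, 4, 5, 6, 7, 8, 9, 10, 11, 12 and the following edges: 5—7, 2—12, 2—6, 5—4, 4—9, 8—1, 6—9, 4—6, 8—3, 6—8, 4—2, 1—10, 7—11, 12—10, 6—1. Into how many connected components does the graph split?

2

0 is isolated — a component by itself.
Starting from 1 we can reach 1, 2, 3, 4, 5, 6, 7, 8, 9, 10, 11, 12. That is one component of size 12.
Total: 2 components.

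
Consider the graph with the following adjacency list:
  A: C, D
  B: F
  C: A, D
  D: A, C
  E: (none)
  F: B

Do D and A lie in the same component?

From D we can reach A, C, D, which includes A.

Yes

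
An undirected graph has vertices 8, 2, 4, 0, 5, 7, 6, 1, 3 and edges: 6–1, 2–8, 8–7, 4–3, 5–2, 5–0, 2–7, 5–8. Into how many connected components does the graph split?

3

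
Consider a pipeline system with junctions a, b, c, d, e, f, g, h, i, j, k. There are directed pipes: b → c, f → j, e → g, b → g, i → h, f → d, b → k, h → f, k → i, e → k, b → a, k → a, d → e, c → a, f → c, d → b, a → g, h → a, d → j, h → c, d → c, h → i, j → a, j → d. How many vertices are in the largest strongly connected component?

{b, d, e, f, h, i, j, k} are all mutually reachable — one SCC of size 8.
{c} is an SCC by itself.
{a} is an SCC by itself.
{g} is an SCC by itself.
The largest has 8 vertices.

8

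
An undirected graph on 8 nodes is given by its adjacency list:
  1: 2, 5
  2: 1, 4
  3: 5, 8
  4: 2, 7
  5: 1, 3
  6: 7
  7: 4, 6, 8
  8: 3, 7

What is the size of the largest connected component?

Starting from 1 we can reach 1, 2, 3, 4, 5, 6, 7, 8. That is one component of size 8.
The largest has 8 vertices.

8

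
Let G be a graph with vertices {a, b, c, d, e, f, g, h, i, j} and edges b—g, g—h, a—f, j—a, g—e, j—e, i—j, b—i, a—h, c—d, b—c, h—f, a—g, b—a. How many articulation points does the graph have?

2

Removing b increases the component count from 1 to 2, so b is a cut vertex.
Removing c increases the component count from 1 to 2, so c is a cut vertex.
By contrast removing a leaves 1 component; it is not a cut vertex. No other vertex is a cut vertex either.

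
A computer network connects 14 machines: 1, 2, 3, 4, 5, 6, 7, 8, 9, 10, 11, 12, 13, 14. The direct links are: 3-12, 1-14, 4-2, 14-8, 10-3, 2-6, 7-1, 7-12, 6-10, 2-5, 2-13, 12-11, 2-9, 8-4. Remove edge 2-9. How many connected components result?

Before removal there is 1 component.
2-9 is a bridge — removing it separates 2's side from 9's side.
After removal: 2 components.

2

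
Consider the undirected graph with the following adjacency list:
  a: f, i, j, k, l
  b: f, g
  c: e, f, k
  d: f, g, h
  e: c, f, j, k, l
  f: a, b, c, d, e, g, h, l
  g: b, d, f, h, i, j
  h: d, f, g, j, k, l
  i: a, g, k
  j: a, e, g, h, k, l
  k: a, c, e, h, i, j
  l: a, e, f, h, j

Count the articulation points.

0

Removing i, for instance, still leaves 1 component. No single vertex removal increases the component count — the graph has no articulation points.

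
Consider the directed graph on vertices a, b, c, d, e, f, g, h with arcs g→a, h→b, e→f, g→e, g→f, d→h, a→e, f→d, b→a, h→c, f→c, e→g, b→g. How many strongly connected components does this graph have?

2

{a, b, d, e, f, g, h} are all mutually reachable — one SCC of size 7.
{c} is an SCC by itself.
That gives 2 strongly connected components.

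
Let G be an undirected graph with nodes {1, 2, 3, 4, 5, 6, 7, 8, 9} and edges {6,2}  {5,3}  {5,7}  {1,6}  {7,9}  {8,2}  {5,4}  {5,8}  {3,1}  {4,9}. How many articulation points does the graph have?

1

Removing 5 increases the component count from 1 to 2, so 5 is a cut vertex.
By contrast removing 9 leaves 1 component; it is not a cut vertex. No other vertex is a cut vertex either.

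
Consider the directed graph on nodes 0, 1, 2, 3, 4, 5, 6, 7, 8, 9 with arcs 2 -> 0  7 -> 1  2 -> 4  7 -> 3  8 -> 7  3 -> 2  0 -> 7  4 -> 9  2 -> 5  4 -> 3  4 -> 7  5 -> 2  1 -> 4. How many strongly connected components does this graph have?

4

{0, 1, 2, 3, 4, 5, 7} are all mutually reachable — one SCC of size 7.
{6} is an SCC by itself.
{8} is an SCC by itself.
{9} is an SCC by itself.
That gives 4 strongly connected components.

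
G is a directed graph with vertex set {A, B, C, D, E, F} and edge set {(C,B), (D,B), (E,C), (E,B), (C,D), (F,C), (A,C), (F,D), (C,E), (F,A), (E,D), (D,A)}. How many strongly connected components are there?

3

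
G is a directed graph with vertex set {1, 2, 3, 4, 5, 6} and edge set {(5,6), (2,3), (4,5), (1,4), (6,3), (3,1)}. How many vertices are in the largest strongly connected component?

5

{1, 3, 4, 5, 6} are all mutually reachable — one SCC of size 5.
{2} is an SCC by itself.
The largest has 5 vertices.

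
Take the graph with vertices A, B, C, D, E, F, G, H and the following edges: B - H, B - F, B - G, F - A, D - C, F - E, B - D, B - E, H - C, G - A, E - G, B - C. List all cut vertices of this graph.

B

Removing B increases the component count from 1 to 2, so B is a cut vertex.
By contrast removing G leaves 1 component; it is not a cut vertex. No other vertex is a cut vertex either.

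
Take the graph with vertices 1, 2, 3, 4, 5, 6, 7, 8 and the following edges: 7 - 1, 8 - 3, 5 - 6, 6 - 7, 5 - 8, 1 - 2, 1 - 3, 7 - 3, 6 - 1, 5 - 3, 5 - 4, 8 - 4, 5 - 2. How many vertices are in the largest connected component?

8

Starting from 1 we can reach 1, 2, 3, 4, 5, 6, 7, 8. That is one component of size 8.
The largest has 8 vertices.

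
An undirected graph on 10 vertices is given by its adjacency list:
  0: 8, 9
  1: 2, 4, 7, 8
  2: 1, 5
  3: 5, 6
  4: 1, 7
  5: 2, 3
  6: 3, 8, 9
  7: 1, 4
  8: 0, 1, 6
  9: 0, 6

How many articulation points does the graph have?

1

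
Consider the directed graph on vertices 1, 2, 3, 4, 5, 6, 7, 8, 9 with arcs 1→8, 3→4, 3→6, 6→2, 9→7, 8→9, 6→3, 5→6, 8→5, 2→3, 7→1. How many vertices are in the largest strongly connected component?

{1, 7, 8, 9} are all mutually reachable — one SCC of size 4.
{2, 3, 6} are all mutually reachable — one SCC of size 3.
{5} is an SCC by itself.
{4} is an SCC by itself.
The largest has 4 vertices.

4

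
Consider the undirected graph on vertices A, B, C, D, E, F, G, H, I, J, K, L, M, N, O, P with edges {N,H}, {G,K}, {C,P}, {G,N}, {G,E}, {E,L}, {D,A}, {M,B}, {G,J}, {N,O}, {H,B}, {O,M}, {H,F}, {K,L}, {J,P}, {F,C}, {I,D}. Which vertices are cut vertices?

D, G

Removing D increases the component count from 2 to 3, so D is a cut vertex.
Removing G increases the component count from 2 to 3, so G is a cut vertex.
By contrast removing A leaves 2 components; it is not a cut vertex. No other vertex is a cut vertex either.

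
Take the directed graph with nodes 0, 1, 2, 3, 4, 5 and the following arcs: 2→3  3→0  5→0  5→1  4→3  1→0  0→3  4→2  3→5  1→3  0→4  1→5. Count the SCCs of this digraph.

1

{0, 1, 2, 3, 4, 5} are all mutually reachable — one SCC of size 6.
That gives 1 strongly connected component.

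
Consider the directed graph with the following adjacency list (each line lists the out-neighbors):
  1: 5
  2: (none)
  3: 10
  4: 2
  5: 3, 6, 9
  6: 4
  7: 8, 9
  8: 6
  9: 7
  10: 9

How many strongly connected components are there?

9

{7, 9} are all mutually reachable — one SCC of size 2.
{4} is an SCC by itself.
{1} is an SCC by itself.
{10} is an SCC by itself.
{3} is an SCC by itself.
(and 4 more singleton SCCs)
That gives 9 strongly connected components.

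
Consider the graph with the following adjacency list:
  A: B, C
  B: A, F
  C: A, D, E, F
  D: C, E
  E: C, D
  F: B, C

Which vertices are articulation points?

Removing C increases the component count from 1 to 2, so C is a cut vertex.
By contrast removing B leaves 1 component; it is not a cut vertex. No other vertex is a cut vertex either.

C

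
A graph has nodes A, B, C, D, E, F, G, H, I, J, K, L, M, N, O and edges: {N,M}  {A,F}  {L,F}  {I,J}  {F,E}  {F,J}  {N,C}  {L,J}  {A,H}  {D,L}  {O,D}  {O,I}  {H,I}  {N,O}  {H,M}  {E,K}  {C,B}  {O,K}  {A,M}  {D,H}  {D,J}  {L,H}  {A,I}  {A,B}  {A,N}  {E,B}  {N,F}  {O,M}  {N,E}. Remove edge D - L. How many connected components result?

D and L are still connected via D-J-L, so the component count stays at 2.

2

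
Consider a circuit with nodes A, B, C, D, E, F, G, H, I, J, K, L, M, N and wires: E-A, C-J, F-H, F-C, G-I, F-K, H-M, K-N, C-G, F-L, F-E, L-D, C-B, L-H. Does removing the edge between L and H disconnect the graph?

No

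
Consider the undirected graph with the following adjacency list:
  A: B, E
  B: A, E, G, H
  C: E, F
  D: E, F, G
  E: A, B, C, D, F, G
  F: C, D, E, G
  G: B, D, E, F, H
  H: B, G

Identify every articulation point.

none

Removing D, for instance, still leaves 1 component. No single vertex removal increases the component count — the graph has no articulation points.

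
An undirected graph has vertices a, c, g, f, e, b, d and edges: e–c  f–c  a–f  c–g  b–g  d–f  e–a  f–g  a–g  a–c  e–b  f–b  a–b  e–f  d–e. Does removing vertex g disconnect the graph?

No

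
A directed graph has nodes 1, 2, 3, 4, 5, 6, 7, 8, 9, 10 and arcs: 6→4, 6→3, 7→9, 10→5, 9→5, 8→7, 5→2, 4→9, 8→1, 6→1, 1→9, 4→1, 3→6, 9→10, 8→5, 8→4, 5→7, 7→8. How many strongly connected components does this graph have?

3

{1, 4, 5, 7, 8, 9, 10} are all mutually reachable — one SCC of size 7.
{3, 6} are all mutually reachable — one SCC of size 2.
{2} is an SCC by itself.
That gives 3 strongly connected components.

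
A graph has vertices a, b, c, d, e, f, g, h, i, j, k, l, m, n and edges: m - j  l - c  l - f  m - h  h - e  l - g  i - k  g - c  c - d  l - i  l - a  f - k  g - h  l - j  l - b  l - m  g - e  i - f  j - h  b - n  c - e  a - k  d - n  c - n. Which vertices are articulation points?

Removing l increases the component count from 1 to 2, so l is a cut vertex.
By contrast removing h leaves 1 component; it is not a cut vertex. No other vertex is a cut vertex either.

l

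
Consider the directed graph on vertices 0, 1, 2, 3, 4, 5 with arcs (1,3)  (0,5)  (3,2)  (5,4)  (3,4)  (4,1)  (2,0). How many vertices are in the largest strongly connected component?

6

{0, 1, 2, 3, 4, 5} are all mutually reachable — one SCC of size 6.
The largest has 6 vertices.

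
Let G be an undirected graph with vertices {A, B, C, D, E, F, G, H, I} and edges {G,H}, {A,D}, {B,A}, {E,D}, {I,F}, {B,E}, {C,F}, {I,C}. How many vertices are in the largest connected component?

4

Starting from G we can reach G, H. That is one component of size 2.
Starting from C we can reach C, F, I. That is one component of size 3.
Starting from A we can reach A, B, D, E. That is one component of size 4.
The largest has 4 vertices.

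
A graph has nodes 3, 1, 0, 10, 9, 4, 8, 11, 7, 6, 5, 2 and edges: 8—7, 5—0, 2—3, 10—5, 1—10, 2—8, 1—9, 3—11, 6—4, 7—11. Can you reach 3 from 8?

Yes

From 8 we can reach 2, 3, 7, 8, 11, which includes 3.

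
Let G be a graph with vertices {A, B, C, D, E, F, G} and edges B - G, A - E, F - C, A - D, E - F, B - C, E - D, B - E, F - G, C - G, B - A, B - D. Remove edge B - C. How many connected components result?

1

B and C are still connected via B-G-C, so the component count stays at 1.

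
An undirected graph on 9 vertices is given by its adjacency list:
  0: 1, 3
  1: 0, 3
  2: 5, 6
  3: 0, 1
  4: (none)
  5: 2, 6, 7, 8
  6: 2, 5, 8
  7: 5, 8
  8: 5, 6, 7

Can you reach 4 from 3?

No

The component containing 3 is {0, 1, 3}, and 4 is not in it.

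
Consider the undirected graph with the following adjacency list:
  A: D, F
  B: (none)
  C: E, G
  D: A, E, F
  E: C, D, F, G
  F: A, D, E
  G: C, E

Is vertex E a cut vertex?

Yes

Deleting E raises the number of components from 2 to 3, so E is a cut vertex.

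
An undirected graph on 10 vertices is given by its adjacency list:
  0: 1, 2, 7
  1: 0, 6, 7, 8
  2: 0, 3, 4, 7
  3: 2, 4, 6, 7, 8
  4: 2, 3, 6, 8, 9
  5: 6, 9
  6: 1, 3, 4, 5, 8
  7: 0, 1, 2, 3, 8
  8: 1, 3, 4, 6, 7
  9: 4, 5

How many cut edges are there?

0

The edges on the cycle 8-4-9-5-6-3-8 are not bridges since each lies on that cycle.
Every edge lies on some cycle, so there are no bridges.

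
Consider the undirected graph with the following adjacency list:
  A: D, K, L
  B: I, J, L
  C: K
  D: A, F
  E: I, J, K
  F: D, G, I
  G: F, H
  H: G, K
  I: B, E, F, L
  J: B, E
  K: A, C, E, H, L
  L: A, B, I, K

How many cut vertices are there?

1

Removing K increases the component count from 1 to 2, so K is a cut vertex.
By contrast removing J leaves 1 component; it is not a cut vertex. No other vertex is a cut vertex either.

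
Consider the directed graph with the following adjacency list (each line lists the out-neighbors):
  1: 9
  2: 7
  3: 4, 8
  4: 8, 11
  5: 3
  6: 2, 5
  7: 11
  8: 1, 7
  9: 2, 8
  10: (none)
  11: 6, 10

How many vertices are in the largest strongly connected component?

10

{1, 2, 3, 4, 5, 6, 7, 8, 9, 11} are all mutually reachable — one SCC of size 10.
{10} is an SCC by itself.
The largest has 10 vertices.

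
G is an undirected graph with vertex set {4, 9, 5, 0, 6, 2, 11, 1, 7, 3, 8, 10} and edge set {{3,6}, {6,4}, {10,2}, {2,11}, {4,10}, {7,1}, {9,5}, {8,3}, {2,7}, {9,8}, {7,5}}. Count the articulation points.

2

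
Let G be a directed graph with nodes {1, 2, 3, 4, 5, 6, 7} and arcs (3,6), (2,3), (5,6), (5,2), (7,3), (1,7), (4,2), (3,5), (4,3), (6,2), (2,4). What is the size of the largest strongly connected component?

5

{2, 3, 4, 5, 6} are all mutually reachable — one SCC of size 5.
{1} is an SCC by itself.
{7} is an SCC by itself.
The largest has 5 vertices.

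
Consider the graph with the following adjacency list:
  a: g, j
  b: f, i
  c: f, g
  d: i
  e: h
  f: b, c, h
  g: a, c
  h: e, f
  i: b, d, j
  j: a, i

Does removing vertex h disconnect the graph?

Yes

Deleting h raises the number of components from 1 to 2, so h is a cut vertex.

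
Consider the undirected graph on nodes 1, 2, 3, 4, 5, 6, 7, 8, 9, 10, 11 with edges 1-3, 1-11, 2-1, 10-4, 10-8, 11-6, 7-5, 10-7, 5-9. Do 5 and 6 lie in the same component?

The component containing 5 is {4, 5, 7, 8, 9, 10}, and 6 is not in it.

No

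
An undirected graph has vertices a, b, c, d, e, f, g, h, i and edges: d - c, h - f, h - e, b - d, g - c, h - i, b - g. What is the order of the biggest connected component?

4

a is isolated — a component by itself.
Starting from b we can reach b, c, d, g. That is one component of size 4.
Starting from e we can reach e, f, h, i. That is one component of size 4.
The largest has 4 vertices.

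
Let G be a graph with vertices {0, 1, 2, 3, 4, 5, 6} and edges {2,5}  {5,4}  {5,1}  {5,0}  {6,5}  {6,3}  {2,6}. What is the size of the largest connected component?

Starting from 0 we can reach 0, 1, 2, 3, 4, 5, 6. That is one component of size 7.
The largest has 7 vertices.

7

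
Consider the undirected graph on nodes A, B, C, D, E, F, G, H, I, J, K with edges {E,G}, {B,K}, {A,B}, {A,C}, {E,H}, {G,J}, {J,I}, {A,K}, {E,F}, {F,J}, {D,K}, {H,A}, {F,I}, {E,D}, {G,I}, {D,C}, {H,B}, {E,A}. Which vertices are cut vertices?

Removing E increases the component count from 1 to 2, so E is a cut vertex.
By contrast removing G leaves 1 component; it is not a cut vertex. No other vertex is a cut vertex either.

E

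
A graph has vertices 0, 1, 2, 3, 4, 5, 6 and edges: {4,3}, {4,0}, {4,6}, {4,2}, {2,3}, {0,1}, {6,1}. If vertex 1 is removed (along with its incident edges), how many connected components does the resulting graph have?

2

With 1 gone, the remaining components are: {5}; {0, 2, 3, 4, 6}.
That is 2 components.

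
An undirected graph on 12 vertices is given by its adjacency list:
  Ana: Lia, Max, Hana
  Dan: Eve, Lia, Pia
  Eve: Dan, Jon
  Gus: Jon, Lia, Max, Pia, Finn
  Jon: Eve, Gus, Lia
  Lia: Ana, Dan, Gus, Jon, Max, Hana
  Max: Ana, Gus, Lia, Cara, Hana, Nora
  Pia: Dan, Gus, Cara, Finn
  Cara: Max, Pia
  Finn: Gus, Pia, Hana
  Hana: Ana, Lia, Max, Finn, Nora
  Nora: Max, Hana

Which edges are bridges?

none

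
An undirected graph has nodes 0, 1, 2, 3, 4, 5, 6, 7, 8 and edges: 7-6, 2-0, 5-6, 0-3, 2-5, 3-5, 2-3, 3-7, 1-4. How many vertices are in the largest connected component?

6

8 is isolated — a component by itself.
Starting from 1 we can reach 1, 4. That is one component of size 2.
Starting from 0 we can reach 0, 2, 3, 5, 6, 7. That is one component of size 6.
The largest has 6 vertices.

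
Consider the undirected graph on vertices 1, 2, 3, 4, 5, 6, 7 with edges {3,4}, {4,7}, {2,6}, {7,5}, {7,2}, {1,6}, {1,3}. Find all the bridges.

5-7

The edges on the cycle 1-3-4-7-2-6-1 are not bridges since each lies on that cycle.
But removing 7–5 disconnects 7 from 5 — this is a bridge.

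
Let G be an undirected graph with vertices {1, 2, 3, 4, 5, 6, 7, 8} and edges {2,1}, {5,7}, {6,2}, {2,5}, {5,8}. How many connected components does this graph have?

3 is isolated — a component by itself.
4 is isolated — a component by itself.
Starting from 1 we can reach 1, 2, 5, 6, 7, 8. That is one component of size 6.
Total: 3 components.

3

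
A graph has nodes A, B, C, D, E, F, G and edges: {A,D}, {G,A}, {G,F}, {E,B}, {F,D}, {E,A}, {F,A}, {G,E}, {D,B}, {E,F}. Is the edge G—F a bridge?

After removing G—F, the path G-E-F still connects them, so the edge is not a bridge.

No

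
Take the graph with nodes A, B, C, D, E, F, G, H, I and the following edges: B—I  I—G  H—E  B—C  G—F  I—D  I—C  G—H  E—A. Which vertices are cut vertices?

E, G, H, I

Removing E increases the component count from 1 to 2, so E is a cut vertex.
Removing G increases the component count from 1 to 3, so G is a cut vertex.
Removing H increases the component count from 1 to 2, so H is a cut vertex.
Likewise I is a cut vertex.
By contrast removing F leaves 1 component; it is not a cut vertex. No other vertex is a cut vertex either.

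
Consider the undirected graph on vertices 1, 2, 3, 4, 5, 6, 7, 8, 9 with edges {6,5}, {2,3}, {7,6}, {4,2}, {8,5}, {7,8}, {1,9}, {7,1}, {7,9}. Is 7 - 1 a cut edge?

After removing 7 - 1, the path 7-9-1 still connects them, so the edge is not a bridge.

No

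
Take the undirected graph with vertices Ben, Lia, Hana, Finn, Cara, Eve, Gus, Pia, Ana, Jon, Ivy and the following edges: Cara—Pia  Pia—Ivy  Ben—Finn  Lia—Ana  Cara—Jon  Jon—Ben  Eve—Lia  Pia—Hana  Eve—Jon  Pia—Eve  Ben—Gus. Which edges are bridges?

The edges on the cycle Cara-Pia-Eve-Jon-Cara are not bridges since each lies on that cycle.
But removing Jon—Ben disconnects Jon from Ben; removing Pia—Ivy disconnects Pia from Ivy; removing Ben—Finn disconnects Ben from Finn; removing Ben—Gus disconnects Ben from Gus — these are bridges.
In total 7 edges are bridges.

Ana-Lia, Ben-Finn, Ben-Gus, Ben-Jon, Eve-Lia, Hana-Pia, Ivy-Pia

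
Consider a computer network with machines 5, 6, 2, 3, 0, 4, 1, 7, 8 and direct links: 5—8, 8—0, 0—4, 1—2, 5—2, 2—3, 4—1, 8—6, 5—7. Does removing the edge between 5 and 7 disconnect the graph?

Removing 5—7 leaves no path between 5 and 7: the component count goes from 1 to 2. So it is a bridge.

Yes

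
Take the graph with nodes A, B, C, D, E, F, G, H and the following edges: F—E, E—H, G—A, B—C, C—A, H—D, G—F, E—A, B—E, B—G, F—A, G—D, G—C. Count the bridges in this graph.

0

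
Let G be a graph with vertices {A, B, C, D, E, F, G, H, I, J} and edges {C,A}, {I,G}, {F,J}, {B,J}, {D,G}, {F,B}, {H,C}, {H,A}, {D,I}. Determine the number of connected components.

4

E is isolated — a component by itself.
Starting from D we can reach D, G, I. That is one component of size 3.
Starting from B we can reach B, F, J. That is one component of size 3.
Starting from A we can reach A, C, H. That is one component of size 3.
Total: 4 components.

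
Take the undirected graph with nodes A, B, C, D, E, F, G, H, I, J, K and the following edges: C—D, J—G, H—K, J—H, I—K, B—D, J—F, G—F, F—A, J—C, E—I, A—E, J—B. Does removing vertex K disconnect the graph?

No

Deleting K leaves 1 component (was 1) (its neighbors H, I remain connected to each other), so K is not a cut vertex.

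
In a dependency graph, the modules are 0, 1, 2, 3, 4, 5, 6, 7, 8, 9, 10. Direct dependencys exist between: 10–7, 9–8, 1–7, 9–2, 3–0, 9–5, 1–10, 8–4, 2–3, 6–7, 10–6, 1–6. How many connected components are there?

Starting from 1 we can reach 1, 6, 7, 10. That is one component of size 4.
Starting from 0 we can reach 0, 2, 3, 4, 5, 8, 9. That is one component of size 7.
Total: 2 components.

2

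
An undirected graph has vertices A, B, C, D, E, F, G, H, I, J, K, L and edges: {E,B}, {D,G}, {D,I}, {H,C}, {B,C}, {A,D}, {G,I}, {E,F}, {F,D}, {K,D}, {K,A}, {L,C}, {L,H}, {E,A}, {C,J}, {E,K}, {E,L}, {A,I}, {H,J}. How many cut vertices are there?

1

Removing E increases the component count from 1 to 2, so E is a cut vertex.
By contrast removing D leaves 1 component; it is not a cut vertex. No other vertex is a cut vertex either.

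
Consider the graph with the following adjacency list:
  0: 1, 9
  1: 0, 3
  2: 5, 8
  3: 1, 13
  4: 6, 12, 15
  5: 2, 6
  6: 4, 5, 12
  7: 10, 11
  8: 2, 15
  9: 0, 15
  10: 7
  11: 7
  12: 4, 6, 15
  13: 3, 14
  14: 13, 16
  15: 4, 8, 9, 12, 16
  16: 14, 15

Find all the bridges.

10-7, 11-7

The edges on the cycle 15-8-2-5-6-12-15 are not bridges since each lies on that cycle.
But removing 11-7 disconnects 11 from 7; removing 10-7 disconnects 10 from 7 — these are bridges.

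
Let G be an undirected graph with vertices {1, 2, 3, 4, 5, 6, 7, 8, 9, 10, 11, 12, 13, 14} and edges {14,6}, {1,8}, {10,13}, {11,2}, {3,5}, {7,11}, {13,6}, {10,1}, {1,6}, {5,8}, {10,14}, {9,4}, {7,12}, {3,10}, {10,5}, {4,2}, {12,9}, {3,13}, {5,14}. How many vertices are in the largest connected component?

8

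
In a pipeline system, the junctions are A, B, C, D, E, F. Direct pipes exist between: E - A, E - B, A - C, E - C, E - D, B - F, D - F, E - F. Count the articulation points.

1

Removing E increases the component count from 1 to 2, so E is a cut vertex.
By contrast removing C leaves 1 component; it is not a cut vertex. No other vertex is a cut vertex either.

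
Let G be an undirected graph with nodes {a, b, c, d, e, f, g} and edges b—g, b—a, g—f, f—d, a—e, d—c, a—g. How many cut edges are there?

The edges on the cycle b-a-g-b are not bridges since each lies on that cycle.
But removing f—d disconnects f from d; removing d—c disconnects d from c; removing a—e disconnects a from e; removing g—f disconnects g from f — these are bridges.
That makes 4 bridges.

4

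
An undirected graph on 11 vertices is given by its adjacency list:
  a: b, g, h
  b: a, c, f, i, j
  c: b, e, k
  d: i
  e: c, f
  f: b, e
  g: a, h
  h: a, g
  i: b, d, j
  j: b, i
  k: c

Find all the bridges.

The edges on the cycle b-i-j-b are not bridges since each lies on that cycle.
But removing k-c disconnects k from c; removing a-b disconnects a from b; removing i-d disconnects i from d — these are bridges.

a-b, c-k, d-i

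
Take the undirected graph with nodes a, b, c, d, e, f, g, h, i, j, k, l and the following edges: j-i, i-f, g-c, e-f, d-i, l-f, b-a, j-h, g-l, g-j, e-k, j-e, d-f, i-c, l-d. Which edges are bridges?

The edges on the cycle j-e-f-i-j are not bridges since each lies on that cycle.
But removing e-k disconnects e from k; removing b-a disconnects b from a; removing h-j disconnects h from j — these are bridges.

a-b, e-k, h-j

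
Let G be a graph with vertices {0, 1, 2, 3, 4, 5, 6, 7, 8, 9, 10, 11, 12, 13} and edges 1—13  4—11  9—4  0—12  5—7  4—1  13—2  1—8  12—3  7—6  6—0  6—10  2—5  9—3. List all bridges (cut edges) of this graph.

The edges on the cycle 9-4-1-13-2-5-7-6-0-12-3-9 are not bridges since each lies on that cycle.
But removing 10—6 disconnects 10 from 6; removing 4—11 disconnects 4 from 11; removing 1—8 disconnects 1 from 8 — these are bridges.

1-8, 10-6, 11-4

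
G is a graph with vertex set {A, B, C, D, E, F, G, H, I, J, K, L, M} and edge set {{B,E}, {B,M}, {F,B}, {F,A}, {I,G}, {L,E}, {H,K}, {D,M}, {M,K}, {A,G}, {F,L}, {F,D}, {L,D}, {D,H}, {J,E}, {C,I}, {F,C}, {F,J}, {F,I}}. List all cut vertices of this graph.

F

Removing F increases the component count from 1 to 2, so F is a cut vertex.
By contrast removing J leaves 1 component; it is not a cut vertex. No other vertex is a cut vertex either.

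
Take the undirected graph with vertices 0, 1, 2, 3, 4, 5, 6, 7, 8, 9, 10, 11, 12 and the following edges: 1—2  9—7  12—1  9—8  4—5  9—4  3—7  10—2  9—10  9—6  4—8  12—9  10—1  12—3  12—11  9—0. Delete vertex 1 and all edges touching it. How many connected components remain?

With 1 gone, the remaining components are: {0, 2, 3, 4, 5, 6, 7, 8, 9, 10, 11, 12}.
That is 1 component.

1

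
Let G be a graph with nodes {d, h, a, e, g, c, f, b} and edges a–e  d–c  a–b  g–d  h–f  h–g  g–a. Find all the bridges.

a-b, a-e, a-g, c-d, d-g, f-h, g-h

removing h–g disconnects h from g; removing a–e disconnects a from e; removing c–d disconnects c from d; removing h–f disconnects h from f — these are bridges.
In total 7 edges are bridges.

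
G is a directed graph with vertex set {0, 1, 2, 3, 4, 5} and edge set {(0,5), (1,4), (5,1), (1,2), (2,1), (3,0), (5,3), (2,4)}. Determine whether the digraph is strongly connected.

There is no directed path from 2 to 3, so the graph is not strongly connected.

No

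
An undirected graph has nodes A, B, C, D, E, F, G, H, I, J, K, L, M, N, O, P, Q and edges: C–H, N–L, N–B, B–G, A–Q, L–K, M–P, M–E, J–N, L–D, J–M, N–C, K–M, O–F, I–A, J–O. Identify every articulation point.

Removing A increases the component count from 2 to 3, so A is a cut vertex.
Removing B increases the component count from 2 to 3, so B is a cut vertex.
Removing C increases the component count from 2 to 3, so C is a cut vertex.
Likewise J, L, M, N, O are cut vertices.
By contrast removing Q leaves 2 components; it is not a cut vertex. No other vertex is a cut vertex either.

A, B, C, J, L, M, N, O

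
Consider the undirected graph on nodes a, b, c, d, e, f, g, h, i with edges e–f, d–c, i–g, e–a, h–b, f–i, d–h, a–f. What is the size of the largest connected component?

5

Starting from b we can reach b, c, d, h. That is one component of size 4.
Starting from a we can reach a, e, f, g, i. That is one component of size 5.
The largest has 5 vertices.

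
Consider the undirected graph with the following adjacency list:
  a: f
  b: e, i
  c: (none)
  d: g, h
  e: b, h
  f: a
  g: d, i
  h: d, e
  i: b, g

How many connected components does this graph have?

3

c is isolated — a component by itself.
Starting from a we can reach a, f. That is one component of size 2.
Starting from b we can reach b, d, e, g, h, i. That is one component of size 6.
Total: 3 components.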